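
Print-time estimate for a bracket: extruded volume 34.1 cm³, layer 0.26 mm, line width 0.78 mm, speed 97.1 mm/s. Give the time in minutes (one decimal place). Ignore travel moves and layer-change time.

28.9 minutes

Line area = 0.26 × 0.78, so 0.2028 mm².
Path length: 34100 mm³ / 0.2028 mm² → 168146 mm.
Extrusion time = 168146 / 97.1 = 1731.7 s.
That's 1731.7 s → 28.9 minutes.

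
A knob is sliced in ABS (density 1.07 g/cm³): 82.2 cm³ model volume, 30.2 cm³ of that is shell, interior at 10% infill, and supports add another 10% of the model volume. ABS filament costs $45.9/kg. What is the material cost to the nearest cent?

$2.14

Volume inside the shell = 82.2 − 30.2, so 52 cm³.
Infill volume = 0.10 × 52, so 5.2 cm³.
Support: 0.10 × 82.2 → 8.22 cm³.
Deposited volume: 30.2 + 5.2 + 8.22 → 43.62 cm³.
Mass: 43.62 × 1.07 → 46.6734 g.
Cost = 46.6734 g / 1000 × $45.9/kg = $2.14.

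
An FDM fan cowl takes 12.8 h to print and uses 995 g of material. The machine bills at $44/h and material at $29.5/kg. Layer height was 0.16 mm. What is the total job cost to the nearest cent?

$592.55

Time charge: 44 × 12.8 → $563.20.
Feedstock cost = 29.5 × 995/1000 = $29.3525.
Total = 563.20 + 29.3525 = 592.5525 ≈ $592.55.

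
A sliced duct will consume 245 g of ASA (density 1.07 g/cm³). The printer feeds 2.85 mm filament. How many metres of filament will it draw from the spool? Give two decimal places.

35.89 m

Extruded volume: 245/1.07 = 228.972 cm³ (228972 mm³).
Cross-section of 2.85 mm filament: π·(2.85/2)² = 6.3794 mm².
Length = 228972 / 6.3794 = 35892.4 mm = 35.89 m.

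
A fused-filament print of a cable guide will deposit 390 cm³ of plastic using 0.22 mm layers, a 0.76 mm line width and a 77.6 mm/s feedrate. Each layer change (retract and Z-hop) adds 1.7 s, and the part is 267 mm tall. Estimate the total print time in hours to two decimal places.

8.92 hours

Line area = 0.22 × 0.76 = 0.1672 mm².
Total extruded path = 390000/0.1672 = 2332535.9 mm.
Extrusion time = 2332535.9 / 77.6, so 30058.5 s.
Layers = ⌈267/0.22⌉ = 1214.
Layer-change overhead = 1214 × 1.7, so 2063.8 s.
Altogether 30058.5 + 2063.8 = 32122.3 s, i.e. 8.92 hours.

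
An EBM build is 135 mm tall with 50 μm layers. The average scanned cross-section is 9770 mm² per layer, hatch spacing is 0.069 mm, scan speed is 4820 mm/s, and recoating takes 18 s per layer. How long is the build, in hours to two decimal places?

35.53 hours

Layers = ⌈135/0.05⌉ = 2700.
Scan path per layer: 9770 / 0.069 → 141594.2 mm.
Beam time per layer = 141594.2 / 4820, so 29.3764 s.
Time per layer: 29.3764 + 18 → 47.3764 s.
Total: 2700 × 47.3764 s = 127916.28 s → 35.53 hours.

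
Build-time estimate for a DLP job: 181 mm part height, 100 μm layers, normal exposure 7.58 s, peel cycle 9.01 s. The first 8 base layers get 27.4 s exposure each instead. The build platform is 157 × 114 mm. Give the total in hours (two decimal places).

8.39 hours

Layer count = ceil(181 / 0.1) = 1810.
Base layers = 8 × (27.4 + 9.01) = 291.28 s.
Remaining layers: 1802 × (7.58 + 9.01) → 29895.18 s.
Sum: 291.28 + 29895.18 = 30186.46 s → 8.39 hours.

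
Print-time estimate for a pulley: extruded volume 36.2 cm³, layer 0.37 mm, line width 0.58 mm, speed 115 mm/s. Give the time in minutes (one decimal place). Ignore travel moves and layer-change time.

Bead cross-section: 0.37 × 0.58 → 0.2146 mm².
Toolpath length = 36.2 cm³ / 0.2146 mm² = 36200 / 0.2146 = 168685.9 mm.
Print-move time = 168685.9 / 115, so 1466.8 s.
Converting: 1466.8 s = 24.4 minutes.

24.4 minutes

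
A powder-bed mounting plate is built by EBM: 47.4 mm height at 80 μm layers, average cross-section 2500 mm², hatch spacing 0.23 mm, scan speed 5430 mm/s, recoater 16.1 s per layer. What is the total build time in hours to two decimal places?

2.98 hours

Layers = ⌈47.4/0.08⌉ = 593.
Scan path per layer = 2500 / 0.23 = 10869.6 mm.
Scan time per layer: 10869.6 / 5430 → 2.0018 s.
Layer cycle: 2.0018 + 16.1 → 18.1018 s.
593 layers × 18.1018 s/layer = 10734.3674 s, i.e. 2.98 hours.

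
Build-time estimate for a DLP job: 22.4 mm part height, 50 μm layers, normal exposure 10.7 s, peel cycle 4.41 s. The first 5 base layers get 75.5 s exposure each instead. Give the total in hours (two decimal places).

1.97 hours

Layer count = ceil(22.4 / 0.05) = 448.
Bottom layers = 5 × (75.5 + 4.41) = 399.55 s.
Remaining layers: 443 × (10.7 + 4.41) → 6693.73 s.
Sum: 399.55 + 6693.73 = 7093.28 s → 1.97 hours.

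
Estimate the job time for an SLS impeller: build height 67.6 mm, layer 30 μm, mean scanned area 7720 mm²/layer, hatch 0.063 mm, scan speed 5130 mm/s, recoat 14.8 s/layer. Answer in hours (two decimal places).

Number of layers: 67.6 / 0.03 → 2254 (rounded up).
Hatch length per layer: 7720 / 0.063 → 122539.7 mm.
Per-layer scan time = 122539.7 / 5130 = 23.8869 s.
Time per layer = 23.8869 + 14.8 = 38.6869 s.
2254 layers × 38.6869 s/layer = 87200.2726 s, i.e. 24.22 hours.

24.22 hours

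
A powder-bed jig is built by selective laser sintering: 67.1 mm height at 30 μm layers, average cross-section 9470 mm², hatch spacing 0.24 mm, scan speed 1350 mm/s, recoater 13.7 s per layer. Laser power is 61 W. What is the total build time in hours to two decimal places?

26.68 hours

Layer count = ceil(67.1 / 0.03) = 2237.
Per-layer scan distance = 9470 / 0.24 = 39458.3 mm.
Per-layer scan time = 39458.3 / 1350, so 29.2284 s.
Per-layer time: 29.2284 + 13.7 → 42.9284 s.
2237 layers × 42.9284 s/layer = 96030.8308 s, i.e. 26.68 hours.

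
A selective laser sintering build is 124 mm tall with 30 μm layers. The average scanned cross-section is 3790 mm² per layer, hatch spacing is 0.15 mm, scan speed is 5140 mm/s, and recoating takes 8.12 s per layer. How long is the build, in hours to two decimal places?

Layer count = ceil(124 / 0.03) = 4134.
Hatch length per layer: 3790 / 0.15 → 25266.7 mm.
Per-layer scan time = 25266.7 / 5140, so 4.9157 s.
Per-layer time = 4.9157 + 8.12 = 13.0357 s.
Total: 4134 × 13.0357 s = 53889.5838 s → 14.97 hours.

14.97 hours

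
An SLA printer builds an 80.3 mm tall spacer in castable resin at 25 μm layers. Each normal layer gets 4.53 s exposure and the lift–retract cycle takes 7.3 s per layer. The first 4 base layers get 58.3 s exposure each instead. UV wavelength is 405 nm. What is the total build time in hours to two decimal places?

10.61 hours

Layers = ⌈80.3/0.025⌉ = 3212.
Bottom layers: 4 × (58.3 + 7.3) → 262.4 s.
Remaining layers: 3208 × (4.53 + 7.3) → 37950.64 s.
Sum: 262.4 + 37950.64 = 38213.04 s → 10.61 hours.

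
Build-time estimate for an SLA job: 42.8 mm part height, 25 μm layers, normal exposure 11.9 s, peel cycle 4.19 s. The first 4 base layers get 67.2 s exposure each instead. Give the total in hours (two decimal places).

7.71 hours

Layers = ⌈42.8/0.025⌉ = 1712.
Burn-in layers: 4 × (67.2 + 4.19) → 285.56 s.
Remaining layers = 1708 × (11.9 + 4.19) = 27481.72 s.
Total = 285.56 + 27481.72 = 27767.28 s = 7.71 hours.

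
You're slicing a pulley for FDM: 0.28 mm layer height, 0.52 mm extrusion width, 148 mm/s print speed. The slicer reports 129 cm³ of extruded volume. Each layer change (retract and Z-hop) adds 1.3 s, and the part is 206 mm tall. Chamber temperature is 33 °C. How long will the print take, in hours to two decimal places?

Line area = 0.28 × 0.52 = 0.1456 mm².
Toolpath length = 129 cm³ / 0.1456 mm² = 129000 / 0.1456 = 885989 mm.
Extrusion time = 885989 / 148 = 5986.4 s.
Layers = ⌈206/0.28⌉ = 736.
Non-print overhead = 736 × 1.3 = 956.8 s.
Altogether 5986.4 + 956.8 = 6943.2 s, i.e. 1.93 hours.

1.93 hours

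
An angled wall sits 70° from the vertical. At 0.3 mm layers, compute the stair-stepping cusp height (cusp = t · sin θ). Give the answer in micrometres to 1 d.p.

281.9 μm

h_c = t·sin θ = 0.3 × 0.9397 = 0.28191 mm (281.9 μm).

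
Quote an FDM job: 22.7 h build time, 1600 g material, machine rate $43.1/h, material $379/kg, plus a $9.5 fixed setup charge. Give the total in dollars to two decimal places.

$1594.27

Time charge: 43.1 × 22.7 → $978.37.
Material cost = 379 × 1600/1000 = $606.40.
Adding setup: 978.37 + 606.40 + 9.5 → $1594.27.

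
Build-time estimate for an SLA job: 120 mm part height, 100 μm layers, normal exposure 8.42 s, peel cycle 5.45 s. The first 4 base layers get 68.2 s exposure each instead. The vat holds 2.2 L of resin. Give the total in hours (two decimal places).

4.69 hours

Number of layers: 120 / 0.1 → 1200 (rounded up).
Bottom layers = 4 × (68.2 + 5.45) = 294.6 s.
Normal layers: 1196 × (8.42 + 5.45) → 16588.52 s.
Total = 294.6 + 16588.52 = 16883.12 s = 4.69 hours.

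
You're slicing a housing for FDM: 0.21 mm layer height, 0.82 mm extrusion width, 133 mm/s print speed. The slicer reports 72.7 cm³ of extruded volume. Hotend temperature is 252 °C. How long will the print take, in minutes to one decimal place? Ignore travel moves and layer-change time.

52.9 minutes

Line area = 0.21 × 0.82 = 0.1722 mm².
Path length: 72700 mm³ / 0.1722 mm² → 422183.5 mm.
Print-move time = 422183.5 / 133 = 3174.3 s.
3174.3 s = 52.9 minutes.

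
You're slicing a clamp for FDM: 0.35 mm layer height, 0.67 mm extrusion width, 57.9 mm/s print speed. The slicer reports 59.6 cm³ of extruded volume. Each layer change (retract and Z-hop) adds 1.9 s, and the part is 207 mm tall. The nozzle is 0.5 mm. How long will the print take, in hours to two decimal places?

1.53 hours

Line area = 0.35 × 0.67, so 0.2345 mm².
Toolpath length = 59.6 cm³ / 0.2345 mm² = 59600 / 0.2345 = 254157.8 mm.
Extrusion time: 254157.8 / 57.9 → 4389.6 s.
Layers = ⌈207/0.35⌉ = 592.
Z-hop total: 592 × 1.9 → 1124.8 s.
Altogether 4389.6 + 1124.8 = 5514.4 s, i.e. 1.53 hours.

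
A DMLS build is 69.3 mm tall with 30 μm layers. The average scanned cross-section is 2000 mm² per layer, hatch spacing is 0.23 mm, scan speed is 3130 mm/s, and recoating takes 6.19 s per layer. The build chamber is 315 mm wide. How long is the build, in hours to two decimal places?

5.75 hours

Number of layers: 69.3 / 0.03 → 2310 (rounded up).
Per-layer scan distance = 2000 / 0.23 = 8695.7 mm.
Per-layer scan time: 8695.7 / 3130 → 2.7782 s.
Per-layer time = 2.7782 + 6.19, so 8.9682 s.
Build time = 2310 × 8.9682 = 20716.542 s = 5.75 hours.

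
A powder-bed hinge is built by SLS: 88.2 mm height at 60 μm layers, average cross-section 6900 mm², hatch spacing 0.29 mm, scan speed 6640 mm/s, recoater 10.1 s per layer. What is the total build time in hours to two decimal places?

Layers = ⌈88.2/0.06⌉ = 1470.
Scan path per layer = 6900 / 0.29 = 23793.1 mm.
Laser time per layer = 23793.1 / 6640, so 3.5833 s.
Layer cycle = 3.5833 + 10.1 = 13.6833 s.
1470 layers × 13.6833 s/layer = 20114.451 s, i.e. 5.59 hours.

5.59 hours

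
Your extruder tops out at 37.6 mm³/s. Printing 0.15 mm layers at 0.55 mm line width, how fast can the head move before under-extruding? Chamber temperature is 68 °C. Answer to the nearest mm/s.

Extrusion cross-section = 0.15 × 0.55, so 0.0825 mm².
Max speed = 37.6 / 0.0825 = 455.76 ≈ 456 mm/s.

456 mm/s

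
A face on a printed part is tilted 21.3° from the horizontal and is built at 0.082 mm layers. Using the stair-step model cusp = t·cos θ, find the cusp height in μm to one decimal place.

76.4 μm

h_c = t·cos θ = 0.082 × 0.9317 = 0.076399 mm (76.4 μm).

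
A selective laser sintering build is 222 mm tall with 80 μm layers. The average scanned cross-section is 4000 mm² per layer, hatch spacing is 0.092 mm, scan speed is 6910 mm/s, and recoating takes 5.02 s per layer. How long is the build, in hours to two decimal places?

Layer count = ceil(222 / 0.08) = 2775.
Hatch length per layer = 4000 / 0.092 = 43478.3 mm.
Laser time per layer = 43478.3 / 6910 = 6.2921 s.
Per-layer time: 6.2921 + 5.02 → 11.3121 s.
Build time = 2775 × 11.3121 = 31391.0775 s = 8.72 hours.

8.72 hours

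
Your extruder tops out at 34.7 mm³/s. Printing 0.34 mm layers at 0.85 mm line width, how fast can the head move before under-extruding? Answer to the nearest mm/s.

120 mm/s

Bead cross-section: 0.34 × 0.85 → 0.289 mm².
Max speed = 34.7 / 0.289 = 120.07 ≈ 120 mm/s.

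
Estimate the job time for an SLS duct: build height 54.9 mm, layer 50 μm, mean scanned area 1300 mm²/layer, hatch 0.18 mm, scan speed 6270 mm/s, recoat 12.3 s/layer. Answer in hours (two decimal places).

4.10 hours

Layers = ⌈54.9/0.05⌉ = 1098.
Hatch length per layer = 1300 / 0.18 = 7222.2 mm.
Scan time per layer: 7222.2 / 6270 → 1.1519 s.
Time per layer: 1.1519 + 12.3 → 13.4519 s.
Build time = 1098 × 13.4519 = 14770.1862 s = 4.10 hours.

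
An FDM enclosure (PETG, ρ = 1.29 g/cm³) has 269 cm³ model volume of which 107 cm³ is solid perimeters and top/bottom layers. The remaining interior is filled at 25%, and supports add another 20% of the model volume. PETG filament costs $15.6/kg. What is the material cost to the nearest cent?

$4.05

Volume inside the shell = 269 − 107, so 162 cm³.
Deposited infill = 0.25 × 162 = 40.5 cm³.
Support = 0.20 × 269, so 53.8 cm³.
Total extruded = 107 + 40.5 + 53.8, so 201.3 cm³.
Mass = 201.3 × 1.29 = 259.677 g.
At $15.6/kg: 259.677/1000 × 15.6 = $4.05.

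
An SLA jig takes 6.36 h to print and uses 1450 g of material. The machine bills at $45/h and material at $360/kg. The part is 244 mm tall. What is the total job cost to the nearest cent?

Machine cost = 45 × 6.36, so $286.20.
Feedstock cost: 360 × 1450/1000 → $522.00.
Total = 286.20 + 522.00 = $808.20.

$808.20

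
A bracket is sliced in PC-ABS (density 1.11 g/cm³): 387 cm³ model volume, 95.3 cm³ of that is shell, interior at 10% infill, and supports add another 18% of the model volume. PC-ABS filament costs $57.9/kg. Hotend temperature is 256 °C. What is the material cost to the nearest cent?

$12.48

Volume inside the shell = 387 − 95.3, so 291.7 cm³.
Infill deposited = 0.10 × 291.7, so 29.17 cm³.
Support = 0.18 × 387, so 69.66 cm³.
Total printed volume: 95.3 + 29.17 + 69.66 → 194.13 cm³.
Mass = 194.13 × 1.11 = 215.4843 g.
Cost = 215.4843 g / 1000 × $57.9/kg = $12.48.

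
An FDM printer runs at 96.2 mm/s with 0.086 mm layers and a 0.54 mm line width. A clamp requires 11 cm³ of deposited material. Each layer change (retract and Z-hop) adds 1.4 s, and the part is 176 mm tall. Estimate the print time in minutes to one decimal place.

Extrusion cross-section = 0.086 × 0.54, so 0.04644 mm².
Total extruded path = 11000/0.04644 = 236864.8 mm.
Extrusion time = 236864.8 / 96.2 = 2462.2 s.
Layer count = ceil(176 / 0.086) = 2047.
Layer-change overhead = 2047 × 1.4 = 2865.8 s.
Altogether 2462.2 + 2865.8 = 5328 s, i.e. 88.8 minutes.

88.8 minutes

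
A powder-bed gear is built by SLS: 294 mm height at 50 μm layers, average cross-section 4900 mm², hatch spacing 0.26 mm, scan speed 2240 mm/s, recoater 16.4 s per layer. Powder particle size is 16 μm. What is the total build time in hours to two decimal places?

Layer count = ceil(294 / 0.05) = 5880.
Scan path per layer: 4900 / 0.26 → 18846.2 mm.
Per-layer scan time = 18846.2 / 2240 = 8.4135 s.
Per-layer time: 8.4135 + 16.4 → 24.8135 s.
5880 layers × 24.8135 s/layer = 145903.38 s, i.e. 40.53 hours.

40.53 hours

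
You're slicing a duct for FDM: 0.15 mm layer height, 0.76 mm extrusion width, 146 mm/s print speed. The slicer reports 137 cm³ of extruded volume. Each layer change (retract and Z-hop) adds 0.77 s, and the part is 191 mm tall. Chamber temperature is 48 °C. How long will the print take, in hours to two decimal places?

Line area = 0.15 × 0.76, so 0.114 mm².
Toolpath length = 137 cm³ / 0.114 mm² = 137000 / 0.114 = 1201754.4 mm.
Print-move time = 1201754.4 / 146, so 8231.2 s.
Layer count = ceil(191 / 0.15) = 1274.
Layer-change overhead = 1274 × 0.77 = 980.98 s.
Altogether 8231.2 + 980.98 = 9212.18 s, i.e. 2.56 hours.

2.56 hours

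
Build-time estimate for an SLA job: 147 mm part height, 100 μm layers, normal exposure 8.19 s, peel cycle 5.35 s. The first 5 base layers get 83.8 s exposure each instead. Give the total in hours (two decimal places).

5.63 hours

Number of layers: 147 / 0.1 → 1470 (rounded up).
Bottom layers: 5 × (83.8 + 5.35) → 445.75 s.
Regular layers = 1465 × (8.19 + 5.35), so 19836.1 s.
Total = 445.75 + 19836.1 = 20281.85 s = 5.63 hours.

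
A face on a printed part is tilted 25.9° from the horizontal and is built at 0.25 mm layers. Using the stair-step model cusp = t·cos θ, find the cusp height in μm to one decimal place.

224.9 μm

Cusp = layer height × cos(25.9°) = 0.25 × 0.8996 = 0.2249 mm = 224.9 μm.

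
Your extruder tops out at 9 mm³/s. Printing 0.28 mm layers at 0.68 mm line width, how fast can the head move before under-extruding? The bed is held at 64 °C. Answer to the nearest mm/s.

Bead cross-section = 0.28 × 0.68 = 0.1904 mm².
Max speed = 9 / 0.1904 = 47.27 ≈ 47 mm/s.

47 mm/s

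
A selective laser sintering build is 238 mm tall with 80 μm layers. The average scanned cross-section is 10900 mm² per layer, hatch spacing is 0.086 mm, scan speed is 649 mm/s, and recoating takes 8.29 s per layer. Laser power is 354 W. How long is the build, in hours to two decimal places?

Number of layers: 238 / 0.08 → 2975 (rounded up).
Scan path per layer = 10900 / 0.086 = 126744.2 mm.
Laser time per layer = 126744.2 / 649, so 195.2915 s.
Time per layer = 195.2915 + 8.29, so 203.5815 s.
2975 layers × 203.5815 s/layer = 605654.9625 s, i.e. 168.24 hours.

168.24 hours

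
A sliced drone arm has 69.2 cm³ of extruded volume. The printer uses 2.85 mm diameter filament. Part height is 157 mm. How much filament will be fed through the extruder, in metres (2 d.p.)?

Cross-section of 2.85 mm filament: π·(2.85/2)² = 6.3794 mm².
L = 69200 mm³ / 6.3794 mm² = 10847.42 mm, i.e. 10.85 m.

10.85 m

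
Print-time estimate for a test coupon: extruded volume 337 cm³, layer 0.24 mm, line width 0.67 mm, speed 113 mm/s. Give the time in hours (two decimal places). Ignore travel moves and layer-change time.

Bead cross-section: 0.24 × 0.67 → 0.1608 mm².
Path length: 337000 mm³ / 0.1608 mm² → 2095771.1 mm.
Extrusion time: 2095771.1 / 113 → 18546.6 s.
In the requested units: 18546.6 s = 5.15 hours.

5.15 hours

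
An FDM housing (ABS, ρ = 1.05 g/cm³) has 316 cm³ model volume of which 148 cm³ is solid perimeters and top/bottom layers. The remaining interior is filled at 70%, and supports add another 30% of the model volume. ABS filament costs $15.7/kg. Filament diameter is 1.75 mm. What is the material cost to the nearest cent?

Volume inside the shell = 316 − 148, so 168 cm³.
Deposited infill = 0.70 × 168, so 117.6 cm³.
Support = 0.30 × 316 = 94.8 cm³.
Deposited volume = 148 + 117.6 + 94.8, so 360.4 cm³.
Mass = 360.4 × 1.05 = 378.42 g.
Cost = 378.42 g / 1000 × $15.7/kg = $5.94.

$5.94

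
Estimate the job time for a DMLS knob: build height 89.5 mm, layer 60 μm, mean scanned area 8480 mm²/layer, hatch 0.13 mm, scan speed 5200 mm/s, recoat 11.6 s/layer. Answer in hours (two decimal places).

10.01 hours

Layers = ⌈89.5/0.06⌉ = 1492.
Scan path per layer: 8480 / 0.13 → 65230.8 mm.
Per-layer scan time: 65230.8 / 5200 → 12.5444 s.
Time per layer: 12.5444 + 11.6 → 24.1444 s.
Build time = 1492 × 24.1444 = 36023.4448 s = 10.01 hours.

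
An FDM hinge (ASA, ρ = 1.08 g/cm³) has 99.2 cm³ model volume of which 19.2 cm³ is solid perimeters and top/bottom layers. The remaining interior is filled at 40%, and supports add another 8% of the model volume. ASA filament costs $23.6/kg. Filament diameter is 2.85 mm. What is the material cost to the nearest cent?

$1.51

Volume inside the shell = 99.2 − 19.2 = 80 cm³.
Deposited infill = 0.40 × 80, so 32 cm³.
Support: 0.08 × 99.2 → 7.936 cm³.
Deposited volume = 19.2 + 32 + 7.936 = 59.136 cm³.
Mass = 59.136 × 1.08, so 63.86688 g.
At $23.6/kg: 63.86688/1000 × 23.6 = $1.51.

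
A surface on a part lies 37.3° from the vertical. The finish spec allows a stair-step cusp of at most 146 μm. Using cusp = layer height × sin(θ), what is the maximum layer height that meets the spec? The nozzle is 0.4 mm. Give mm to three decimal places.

0.241 mm

Layer height = cusp / sin(37.3°) = 0.146 / 0.6060 = 0.241 mm.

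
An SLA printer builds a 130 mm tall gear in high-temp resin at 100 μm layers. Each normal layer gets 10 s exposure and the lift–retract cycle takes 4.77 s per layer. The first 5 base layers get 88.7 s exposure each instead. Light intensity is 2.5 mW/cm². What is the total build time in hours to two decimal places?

Layer count = ceil(130 / 0.1) = 1300.
Burn-in layers = 5 × (88.7 + 4.77) = 467.35 s.
Regular layers = 1295 × (10 + 4.77), so 19127.15 s.
Total = 467.35 + 19127.15 = 19594.5 s = 5.44 hours.

5.44 hours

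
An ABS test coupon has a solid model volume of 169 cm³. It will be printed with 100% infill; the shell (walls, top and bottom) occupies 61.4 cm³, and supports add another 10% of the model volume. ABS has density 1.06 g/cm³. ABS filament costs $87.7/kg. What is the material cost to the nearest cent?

$17.28

Infill region = 169 − 61.4 = 107.6 cm³.
Infill deposited = 1.00 × 107.6 = 107.6 cm³.
Support: 0.10 × 169 → 16.9 cm³.
Total printed volume = 61.4 + 107.6 + 16.9, so 185.9 cm³.
Mass = 185.9 × 1.06, so 197.054 g.
Cost = 197.054 g / 1000 × $87.7/kg = $17.28.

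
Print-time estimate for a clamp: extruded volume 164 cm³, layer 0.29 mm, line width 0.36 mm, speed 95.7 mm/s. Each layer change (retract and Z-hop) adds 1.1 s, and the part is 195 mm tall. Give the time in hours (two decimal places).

4.77 hours

Line area: 0.29 × 0.36 → 0.1044 mm².
Toolpath length = 164 cm³ / 0.1044 mm² = 164000 / 0.1044 = 1570881.2 mm.
Extrusion time = 1570881.2 / 95.7, so 16414.6 s.
Number of layers: 195 / 0.29 → 673 (rounded up).
Layer-change overhead = 673 × 1.1 = 740.3 s.
Total = 16414.6 + 740.3 = 17154.9 s = 4.77 hours.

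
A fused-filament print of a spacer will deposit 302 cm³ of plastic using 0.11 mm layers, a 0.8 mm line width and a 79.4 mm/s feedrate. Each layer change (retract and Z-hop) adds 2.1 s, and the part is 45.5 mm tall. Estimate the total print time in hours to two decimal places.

12.25 hours

Extrusion cross-section = 0.11 × 0.8, so 0.088 mm².
Path length: 302000 mm³ / 0.088 mm² → 3431818.2 mm.
Print-move time: 3431818.2 / 79.4 → 43221.9 s.
Layer count = ceil(45.5 / 0.11) = 414.
Layer-change overhead = 414 × 2.1 = 869.4 s.
Total = 43221.9 + 869.4 = 44091.3 s = 12.25 hours.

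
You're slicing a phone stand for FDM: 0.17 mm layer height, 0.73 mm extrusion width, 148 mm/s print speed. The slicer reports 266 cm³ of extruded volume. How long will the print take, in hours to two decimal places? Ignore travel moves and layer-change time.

4.02 hours

Bead cross-section = 0.17 × 0.73, so 0.1241 mm².
Toolpath length = 266 cm³ / 0.1241 mm² = 266000 / 0.1241 = 2143432.7 mm.
Print-move time = 2143432.7 / 148, so 14482.7 s.
That's 14482.7 s → 4.02 hours.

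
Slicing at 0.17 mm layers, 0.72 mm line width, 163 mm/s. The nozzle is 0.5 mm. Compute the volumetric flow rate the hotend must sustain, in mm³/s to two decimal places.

A: 0.17 × 0.72 → 0.1224 mm².
Q = v·A = 163 × 0.1224 = 19.95 mm³/s.

19.95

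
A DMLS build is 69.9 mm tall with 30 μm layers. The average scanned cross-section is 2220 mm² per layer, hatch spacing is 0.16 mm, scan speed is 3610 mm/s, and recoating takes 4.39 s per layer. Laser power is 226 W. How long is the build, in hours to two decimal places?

5.33 hours

Layers = ⌈69.9/0.03⌉ = 2330.
Per-layer scan distance = 2220 / 0.16 = 13875 mm.
Per-layer scan time = 13875 / 3610, so 3.8435 s.
Layer cycle: 3.8435 + 4.39 → 8.2335 s.
Total: 2330 × 8.2335 s = 19184.055 s → 5.33 hours.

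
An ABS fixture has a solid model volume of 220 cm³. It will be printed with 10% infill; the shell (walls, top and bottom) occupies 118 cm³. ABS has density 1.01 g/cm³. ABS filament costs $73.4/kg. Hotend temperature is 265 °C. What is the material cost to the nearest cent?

$9.50

Interior volume: 220 − 118 → 102 cm³.
Deposited infill = 0.10 × 102, so 10.2 cm³.
Total printed volume = 118 + 10.2 = 128.2 cm³.
Mass = 128.2 × 1.01 = 129.482 g.
At $73.4/kg: 129.482/1000 × 73.4 = $9.50.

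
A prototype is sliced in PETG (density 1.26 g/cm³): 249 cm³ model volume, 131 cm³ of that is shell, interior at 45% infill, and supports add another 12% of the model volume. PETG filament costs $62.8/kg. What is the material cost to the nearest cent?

$16.93

Infill region: 249 − 131 → 118 cm³.
Infill volume = 0.45 × 118 = 53.1 cm³.
Support = 0.12 × 249 = 29.88 cm³.
Total extruded = 131 + 53.1 + 29.88, so 213.98 cm³.
Mass: 213.98 × 1.26 → 269.6148 g.
At $62.8/kg: 269.6148/1000 × 62.8 = $16.93.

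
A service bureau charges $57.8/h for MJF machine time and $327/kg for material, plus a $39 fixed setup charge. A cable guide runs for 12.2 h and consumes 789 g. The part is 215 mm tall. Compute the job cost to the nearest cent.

Machine-time cost = 57.8 × 12.2, so $705.16.
Feedstock cost = 327 × 789/1000, so $258.003.
Total = 705.16 + 258.003 + 39 = 1002.163 ≈ $1002.16.

$1002.16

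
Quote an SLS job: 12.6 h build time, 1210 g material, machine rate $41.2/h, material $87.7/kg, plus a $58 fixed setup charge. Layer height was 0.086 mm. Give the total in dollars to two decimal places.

Machine-time cost = 41.2 × 12.6, so $519.12.
Material cost = 87.7 × 1210/1000, so $106.117.
Total = 519.12 + 106.117 + 58 = 683.237 ≈ $683.24.

$683.24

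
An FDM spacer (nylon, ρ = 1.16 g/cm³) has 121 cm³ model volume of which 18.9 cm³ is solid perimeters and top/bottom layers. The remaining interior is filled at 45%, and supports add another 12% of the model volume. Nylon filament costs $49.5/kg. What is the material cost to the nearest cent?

$4.56

Interior volume = 121 − 18.9, so 102.1 cm³.
Infill deposited = 0.45 × 102.1, so 45.945 cm³.
Support = 0.12 × 121 = 14.52 cm³.
Total extruded = 18.9 + 45.945 + 14.52, so 79.365 cm³.
Mass = 79.365 × 1.16, so 92.0634 g.
At $49.5/kg: 92.0634/1000 × 49.5 = $4.56.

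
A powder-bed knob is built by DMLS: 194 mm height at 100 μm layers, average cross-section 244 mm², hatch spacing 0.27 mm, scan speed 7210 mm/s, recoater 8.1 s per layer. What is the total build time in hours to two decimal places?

Number of layers: 194 / 0.1 → 1940 (rounded up).
Scan path per layer: 244 / 0.27 → 903.7 mm.
Scan time per layer = 903.7 / 7210 = 0.1253 s.
Per-layer time = 0.1253 + 8.1, so 8.2253 s.
Build time = 1940 × 8.2253 = 15957.082 s = 4.43 hours.

4.43 hours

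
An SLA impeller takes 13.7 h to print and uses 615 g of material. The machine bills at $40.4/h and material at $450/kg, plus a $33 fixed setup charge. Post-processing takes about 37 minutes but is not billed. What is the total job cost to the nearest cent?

$863.23

Time charge = 40.4 × 13.7 = $553.48.
Material charge = 450 × 615/1000 = $276.75.
Adding setup: 553.48 + 276.75 + 33 → $863.23.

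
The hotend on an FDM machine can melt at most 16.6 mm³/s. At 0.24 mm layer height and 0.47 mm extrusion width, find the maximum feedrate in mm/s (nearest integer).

147 mm/s

Bead cross-section: 0.24 × 0.47 → 0.1128 mm².
v_max = Q/A = 16.6/0.1128 = 147.16 mm/s → 147 mm/s.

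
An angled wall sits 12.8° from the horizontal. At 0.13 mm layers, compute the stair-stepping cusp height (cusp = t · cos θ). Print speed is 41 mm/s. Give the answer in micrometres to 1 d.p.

Cusp = layer height × cos(12.8°) = 0.13 × 0.9751 = 0.126763 mm = 126.8 μm.

126.8 μm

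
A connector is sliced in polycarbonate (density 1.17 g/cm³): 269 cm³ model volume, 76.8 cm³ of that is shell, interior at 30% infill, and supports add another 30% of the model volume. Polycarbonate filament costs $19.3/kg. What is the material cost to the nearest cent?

$4.86

Interior volume = 269 − 76.8, so 192.2 cm³.
Infill volume = 0.30 × 192.2 = 57.66 cm³.
Support = 0.30 × 269 = 80.7 cm³.
Total printed volume = 76.8 + 57.66 + 80.7, so 215.16 cm³.
Mass: 215.16 × 1.17 → 251.7372 g.
Cost = 251.7372 g / 1000 × $19.3/kg = $4.86.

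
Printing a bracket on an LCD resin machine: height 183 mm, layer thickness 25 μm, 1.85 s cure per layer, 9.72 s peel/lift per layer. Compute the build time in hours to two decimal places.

23.53 hours

Layers = ⌈183/0.025⌉ = 7320.
Each layer takes: 1.85 + 9.72 → 11.57 s.
Build time: 7320 × 11.57 s = 84692.4 s, i.e. 23.53 hours.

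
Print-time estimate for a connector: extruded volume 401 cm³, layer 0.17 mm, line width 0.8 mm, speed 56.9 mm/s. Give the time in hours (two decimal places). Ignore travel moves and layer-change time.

Bead cross-section = 0.17 × 0.8, so 0.136 mm².
Total extruded path = 401000/0.136 = 2948529.4 mm.
Extrusion time = 2948529.4 / 56.9, so 51819.5 s.
Converting: 51819.5 s = 14.39 hours.

14.39 hours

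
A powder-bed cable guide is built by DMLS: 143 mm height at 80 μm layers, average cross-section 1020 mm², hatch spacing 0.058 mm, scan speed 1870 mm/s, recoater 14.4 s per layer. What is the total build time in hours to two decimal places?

11.82 hours

Layer count = ceil(143 / 0.08) = 1788.
Per-layer scan distance = 1020 / 0.058, so 17586.2 mm.
Laser time per layer = 17586.2 / 1870 = 9.4044 s.
Per-layer time: 9.4044 + 14.4 → 23.8044 s.
1788 layers × 23.8044 s/layer = 42562.2672 s, i.e. 11.82 hours.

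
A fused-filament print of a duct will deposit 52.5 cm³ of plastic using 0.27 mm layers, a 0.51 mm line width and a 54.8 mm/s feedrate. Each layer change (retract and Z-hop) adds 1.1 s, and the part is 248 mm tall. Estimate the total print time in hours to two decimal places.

Line area = 0.27 × 0.51 = 0.1377 mm².
Toolpath length = 52.5 cm³ / 0.1377 mm² = 52500 / 0.1377 = 381263.6 mm.
Print-move time = 381263.6 / 54.8, so 6957.4 s.
Number of layers: 248 / 0.27 → 919 (rounded up).
Z-hop total = 919 × 1.1, so 1010.9 s.
Total = 6957.4 + 1010.9 = 7968.3 s = 2.21 hours.

2.21 hours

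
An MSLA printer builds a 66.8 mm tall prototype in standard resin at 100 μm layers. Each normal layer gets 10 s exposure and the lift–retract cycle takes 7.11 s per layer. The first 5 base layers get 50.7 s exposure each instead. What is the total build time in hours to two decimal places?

Number of layers: 66.8 / 0.1 → 668 (rounded up).
Base layers: 5 × (50.7 + 7.11) → 289.05 s.
Regular layers = 663 × (10 + 7.11) = 11343.93 s.
Total = 289.05 + 11343.93 = 11632.98 s = 3.23 hours.

3.23 hours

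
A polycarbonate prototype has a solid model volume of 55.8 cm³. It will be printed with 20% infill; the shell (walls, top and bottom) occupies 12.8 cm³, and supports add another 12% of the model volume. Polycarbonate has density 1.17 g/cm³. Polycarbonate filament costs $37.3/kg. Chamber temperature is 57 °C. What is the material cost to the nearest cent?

$1.23

Volume inside the shell = 55.8 − 12.8, so 43 cm³.
Deposited infill = 0.20 × 43 = 8.6 cm³.
Support = 0.12 × 55.8, so 6.696 cm³.
Total extruded: 12.8 + 8.6 + 6.696 → 28.096 cm³.
Mass = 28.096 × 1.17 = 32.87232 g.
Cost = 32.87232 g / 1000 × $37.3/kg = $1.23.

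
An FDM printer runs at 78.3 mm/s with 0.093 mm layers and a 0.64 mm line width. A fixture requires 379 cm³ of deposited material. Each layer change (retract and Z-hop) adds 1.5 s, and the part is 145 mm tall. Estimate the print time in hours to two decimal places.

Bead cross-section = 0.093 × 0.64, so 0.05952 mm².
Total extruded path = 379000/0.05952 = 6367607.5 mm.
Extrusion time = 6367607.5 / 78.3, so 81323.2 s.
Layers = ⌈145/0.093⌉ = 1560.
Layer-change overhead: 1560 × 1.5 → 2340 s.
Total = 81323.2 + 2340 = 83663.2 s = 23.24 hours.

23.24 hours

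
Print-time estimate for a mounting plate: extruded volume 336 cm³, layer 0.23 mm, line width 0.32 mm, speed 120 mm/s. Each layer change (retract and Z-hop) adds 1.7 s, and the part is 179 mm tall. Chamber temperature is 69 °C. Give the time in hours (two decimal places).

10.94 hours

Line area: 0.23 × 0.32 → 0.0736 mm².
Path length: 336000 mm³ / 0.0736 mm² → 4565217.4 mm.
Time extruding = 4565217.4 / 120 = 38043.5 s.
Layers = ⌈179/0.23⌉ = 779.
Z-hop total: 779 × 1.7 → 1324.3 s.
Total = 38043.5 + 1324.3 = 39367.8 s = 10.94 hours.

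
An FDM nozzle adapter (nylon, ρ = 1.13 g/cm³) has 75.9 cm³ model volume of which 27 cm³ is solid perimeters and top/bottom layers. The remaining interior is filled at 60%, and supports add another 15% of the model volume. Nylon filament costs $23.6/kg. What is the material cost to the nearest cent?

$1.81

Infill region = 75.9 − 27, so 48.9 cm³.
Infill deposited = 0.60 × 48.9 = 29.34 cm³.
Support = 0.15 × 75.9 = 11.385 cm³.
Deposited volume: 27 + 29.34 + 11.385 → 67.725 cm³.
Mass = 67.725 × 1.13 = 76.52925 g.
Cost = 76.52925 g / 1000 × $23.6/kg = $1.81.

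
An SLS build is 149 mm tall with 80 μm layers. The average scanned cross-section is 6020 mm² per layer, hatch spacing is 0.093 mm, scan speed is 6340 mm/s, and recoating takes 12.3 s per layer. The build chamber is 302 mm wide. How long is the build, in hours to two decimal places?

11.65 hours

Layers = ⌈149/0.08⌉ = 1863.
Per-layer scan distance = 6020 / 0.093, so 64731.2 mm.
Laser time per layer: 64731.2 / 6340 → 10.21 s.
Per-layer time: 10.21 + 12.3 → 22.51 s.
Total: 1863 × 22.51 s = 41936.13 s → 11.65 hours.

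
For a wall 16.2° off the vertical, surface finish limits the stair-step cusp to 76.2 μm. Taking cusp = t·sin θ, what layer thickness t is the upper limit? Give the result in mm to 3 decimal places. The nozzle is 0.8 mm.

0.273 mm

sin(16.2°) = 0.2790; t_max = 0.0762/0.2790 = 0.273 mm.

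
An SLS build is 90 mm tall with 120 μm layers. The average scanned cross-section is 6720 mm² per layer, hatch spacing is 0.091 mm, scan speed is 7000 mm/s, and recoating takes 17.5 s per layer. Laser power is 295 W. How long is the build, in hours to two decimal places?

Layers = ⌈90/0.12⌉ = 750.
Per-layer scan distance = 6720 / 0.091, so 73846.2 mm.
Laser time per layer: 73846.2 / 7000 → 10.5495 s.
Per-layer time: 10.5495 + 17.5 → 28.0495 s.
Total: 750 × 28.0495 s = 21037.125 s → 5.84 hours.

5.84 hours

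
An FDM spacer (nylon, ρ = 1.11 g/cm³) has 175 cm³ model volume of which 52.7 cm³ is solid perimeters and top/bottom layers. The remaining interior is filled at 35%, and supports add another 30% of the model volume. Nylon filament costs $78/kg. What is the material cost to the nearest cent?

Interior volume = 175 − 52.7, so 122.3 cm³.
Deposited infill = 0.35 × 122.3, so 42.805 cm³.
Support: 0.30 × 175 → 52.5 cm³.
Total extruded = 52.7 + 42.805 + 52.5 = 148.005 cm³.
Mass = 148.005 × 1.11 = 164.28555 g.
At $78/kg: 164.28555/1000 × 78 = $12.81.

$12.81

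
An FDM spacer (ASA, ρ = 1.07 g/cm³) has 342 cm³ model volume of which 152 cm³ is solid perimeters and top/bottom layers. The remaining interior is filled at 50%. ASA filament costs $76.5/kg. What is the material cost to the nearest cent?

Infill region: 342 − 152 → 190 cm³.
Deposited infill = 0.50 × 190, so 95 cm³.
Total printed volume: 152 + 95 → 247 cm³.
Mass = 247 × 1.07 = 264.29 g.
At $76.5/kg: 264.29/1000 × 76.5 = $20.22.

$20.22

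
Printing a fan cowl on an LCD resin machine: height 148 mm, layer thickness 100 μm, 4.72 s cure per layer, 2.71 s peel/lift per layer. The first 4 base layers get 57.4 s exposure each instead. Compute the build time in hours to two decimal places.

3.11 hours

Layers = ⌈148/0.1⌉ = 1480.
Bottom layers: 4 × (57.4 + 2.71) → 240.44 s.
Normal layers = 1476 × (4.72 + 2.71) = 10966.68 s.
Sum: 240.44 + 10966.68 = 11207.12 s → 3.11 hours.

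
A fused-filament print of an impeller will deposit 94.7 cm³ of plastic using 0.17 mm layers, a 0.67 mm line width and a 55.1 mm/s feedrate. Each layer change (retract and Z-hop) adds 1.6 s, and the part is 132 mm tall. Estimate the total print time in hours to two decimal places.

Extrusion cross-section = 0.17 × 0.67 = 0.1139 mm².
Path length: 94700 mm³ / 0.1139 mm² → 831431.1 mm.
Time extruding = 831431.1 / 55.1, so 15089.5 s.
Layers = ⌈132/0.17⌉ = 777.
Z-hop total = 777 × 1.6, so 1243.2 s.
Total = 15089.5 + 1243.2 = 16332.7 s = 4.54 hours.

4.54 hours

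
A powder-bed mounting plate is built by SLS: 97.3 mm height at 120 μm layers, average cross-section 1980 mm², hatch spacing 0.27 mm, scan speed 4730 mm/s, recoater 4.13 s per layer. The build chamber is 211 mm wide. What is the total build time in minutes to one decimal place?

76.8 minutes

Layers = ⌈97.3/0.12⌉ = 811.
Hatch length per layer: 1980 / 0.27 → 7333.3 mm.
Laser time per layer: 7333.3 / 4730 → 1.5504 s.
Layer cycle: 1.5504 + 4.13 → 5.6804 s.
811 layers × 5.6804 s/layer = 4606.8044 s, i.e. 76.8 minutes.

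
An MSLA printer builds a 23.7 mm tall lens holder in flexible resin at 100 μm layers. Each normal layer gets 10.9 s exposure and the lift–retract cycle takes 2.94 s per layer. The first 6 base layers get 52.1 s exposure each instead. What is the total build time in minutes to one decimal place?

Number of layers: 23.7 / 0.1 → 237 (rounded up).
Base layers: 6 × (52.1 + 2.94) → 330.24 s.
Regular layers: 231 × (10.9 + 2.94) → 3197.04 s.
Sum: 330.24 + 3197.04 = 3527.28 s → 58.8 minutes.

58.8 minutes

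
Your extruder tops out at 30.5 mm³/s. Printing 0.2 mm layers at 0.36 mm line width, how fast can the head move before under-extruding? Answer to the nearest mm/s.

Bead cross-section = 0.2 × 0.36 = 0.072 mm².
Max speed = 30.5 / 0.072 = 423.61 ≈ 424 mm/s.

424 mm/s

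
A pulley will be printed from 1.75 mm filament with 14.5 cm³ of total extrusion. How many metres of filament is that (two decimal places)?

A = π r² = π × 0.875² = 2.4053 mm².
Length = 14.5 cm³ / 2.4053 mm² = 14500 / 2.4053 = 6028.35 mm = 6.03 m.

6.03 m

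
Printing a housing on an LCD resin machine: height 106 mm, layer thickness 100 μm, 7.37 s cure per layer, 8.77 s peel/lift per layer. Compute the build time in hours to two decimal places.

4.75 hours

Layer count = ceil(106 / 0.1) = 1060.
Per-layer time = 7.37 + 8.77 = 16.14 s.
Build time: 1060 × 16.14 s = 17108.4 s, i.e. 4.75 hours.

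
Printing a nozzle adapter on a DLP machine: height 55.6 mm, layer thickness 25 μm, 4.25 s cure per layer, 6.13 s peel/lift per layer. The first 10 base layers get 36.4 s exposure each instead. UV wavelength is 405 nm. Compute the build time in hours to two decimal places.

Layers = ⌈55.6/0.025⌉ = 2224.
Base layers = 10 × (36.4 + 6.13), so 425.3 s.
Normal layers = 2214 × (4.25 + 6.13) = 22981.32 s.
Total = 425.3 + 22981.32 = 23406.62 s = 6.50 hours.

6.50 hours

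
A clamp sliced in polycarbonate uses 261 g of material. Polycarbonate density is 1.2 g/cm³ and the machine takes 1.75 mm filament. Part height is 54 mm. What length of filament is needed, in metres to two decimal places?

90.43 m

Extruded volume: 261/1.2 = 217.5 cm³ (217500 mm³).
Filament cross-section = π × (1.75/2)² = 2.4053 mm².
L = V/A = 217500/2.4053 = 90425.31 mm → 90.43 m.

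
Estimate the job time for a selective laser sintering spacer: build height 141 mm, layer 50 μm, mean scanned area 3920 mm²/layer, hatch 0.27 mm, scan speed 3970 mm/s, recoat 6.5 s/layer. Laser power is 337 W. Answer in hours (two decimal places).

Layers = ⌈141/0.05⌉ = 2820.
Hatch length per layer = 3920 / 0.27, so 14518.5 mm.
Per-layer scan time: 14518.5 / 3970 → 3.6571 s.
Per-layer time = 3.6571 + 6.5, so 10.1571 s.
Total: 2820 × 10.1571 s = 28643.022 s → 7.96 hours.

7.96 hours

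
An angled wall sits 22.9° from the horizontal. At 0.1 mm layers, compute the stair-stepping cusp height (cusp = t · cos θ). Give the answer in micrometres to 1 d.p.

cos(22.9°) = 0.9212, so cusp = 0.1 × 0.9212 = 0.09212 mm → 92.1 μm.

92.1 μm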